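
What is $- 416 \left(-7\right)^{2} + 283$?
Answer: $-20101$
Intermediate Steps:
$- 416 \left(-7\right)^{2} + 283 = \left(-416\right) 49 + 283 = -20384 + 283 = -20101$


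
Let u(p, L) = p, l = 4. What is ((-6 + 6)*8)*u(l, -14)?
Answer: 0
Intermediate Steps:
((-6 + 6)*8)*u(l, -14) = ((-6 + 6)*8)*4 = (0*8)*4 = 0*4 = 0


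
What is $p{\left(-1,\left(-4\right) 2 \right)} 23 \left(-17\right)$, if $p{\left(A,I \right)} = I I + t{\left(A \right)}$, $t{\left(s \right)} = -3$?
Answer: $-23851$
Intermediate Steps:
$p{\left(A,I \right)} = -3 + I^{2}$ ($p{\left(A,I \right)} = I I - 3 = I^{2} - 3 = -3 + I^{2}$)
$p{\left(-1,\left(-4\right) 2 \right)} 23 \left(-17\right) = \left(-3 + \left(\left(-4\right) 2\right)^{2}\right) 23 \left(-17\right) = \left(-3 + \left(-8\right)^{2}\right) 23 \left(-17\right) = \left(-3 + 64\right) 23 \left(-17\right) = 61 \cdot 23 \left(-17\right) = 1403 \left(-17\right) = -23851$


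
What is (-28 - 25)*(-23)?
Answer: 1219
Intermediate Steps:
(-28 - 25)*(-23) = -53*(-23) = 1219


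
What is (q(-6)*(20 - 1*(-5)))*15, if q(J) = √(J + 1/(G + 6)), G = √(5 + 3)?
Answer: 375*√(-70 - 24*√2)/(2*√(3 + √2)) ≈ 909.85*I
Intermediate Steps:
G = 2*√2 (G = √8 = 2*√2 ≈ 2.8284)
q(J) = √(J + 1/(6 + 2*√2)) (q(J) = √(J + 1/(2*√2 + 6)) = √(J + 1/(6 + 2*√2)))
(q(-6)*(20 - 1*(-5)))*15 = ((√2*√(1 + 2*(-6)*(3 + √2))/(2*√(3 + √2)))*(20 - 1*(-5)))*15 = ((√2*√(1 + (-36 - 12*√2))/(2*√(3 + √2)))*(20 + 5))*15 = ((√2*√(-35 - 12*√2)/(2*√(3 + √2)))*25)*15 = (25*√2*√(-35 - 12*√2)/(2*√(3 + √2)))*15 = 375*√2*√(-35 - 12*√2)/(2*√(3 + √2))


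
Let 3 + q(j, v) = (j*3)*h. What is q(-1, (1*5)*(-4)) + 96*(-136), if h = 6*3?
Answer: -13113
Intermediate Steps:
h = 18
q(j, v) = -3 + 54*j (q(j, v) = -3 + (j*3)*18 = -3 + (3*j)*18 = -3 + 54*j)
q(-1, (1*5)*(-4)) + 96*(-136) = (-3 + 54*(-1)) + 96*(-136) = (-3 - 54) - 13056 = -57 - 13056 = -13113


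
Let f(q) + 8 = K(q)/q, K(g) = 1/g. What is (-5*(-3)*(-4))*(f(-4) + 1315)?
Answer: -313695/4 ≈ -78424.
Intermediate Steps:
f(q) = -8 + q⁻² (f(q) = -8 + 1/(q*q) = -8 + q⁻²)
(-5*(-3)*(-4))*(f(-4) + 1315) = (-5*(-3)*(-4))*((-8 + (-4)⁻²) + 1315) = (15*(-4))*((-8 + 1/16) + 1315) = -60*(-127/16 + 1315) = -60*20913/16 = -313695/4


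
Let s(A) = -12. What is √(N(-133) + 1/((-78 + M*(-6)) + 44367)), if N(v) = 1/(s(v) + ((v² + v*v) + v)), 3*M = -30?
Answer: √124350720163494/1562548317 ≈ 0.0071366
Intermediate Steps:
M = -10 (M = (⅓)*(-30) = -10)
N(v) = 1/(-12 + v + 2*v²) (N(v) = 1/(-12 + ((v² + v*v) + v)) = 1/(-12 + ((v² + v²) + v)) = 1/(-12 + (2*v² + v)) = 1/(-12 + (v + 2*v²)) = 1/(-12 + v + 2*v²))
√(N(-133) + 1/((-78 + M*(-6)) + 44367)) = √(1/(-12 - 133 + 2*(-133)²) + 1/((-78 - 10*(-6)) + 44367)) = √(1/(-12 - 133 + 2*17689) + 1/((-78 + 60) + 44367)) = √(1/(-12 - 133 + 35378) + 1/(-18 + 44367)) = √(1/35233 + 1/44349) = √(79582/1562548317) = √124350720163494/1562548317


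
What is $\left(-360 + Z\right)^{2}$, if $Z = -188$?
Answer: $300304$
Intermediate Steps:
$\left(-360 + Z\right)^{2} = \left(-360 - 188\right)^{2} = \left(-548\right)^{2} = 300304$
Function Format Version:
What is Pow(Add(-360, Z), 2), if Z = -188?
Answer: 300304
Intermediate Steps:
Pow(Add(-360, Z), 2) = Pow(Add(-360, -188), 2) = Pow(-548, 2) = 300304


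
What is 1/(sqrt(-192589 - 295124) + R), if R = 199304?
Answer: 199304/39722572129 - I*sqrt(487713)/39722572129 ≈ 5.0174e-6 - 1.7581e-8*I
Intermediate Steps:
1/(sqrt(-192589 - 295124) + R) = 1/(sqrt(-192589 - 295124) + 199304) = 1/(sqrt(-487713) + 199304) = 1/(I*sqrt(487713) + 199304) = 1/(199304 + I*sqrt(487713))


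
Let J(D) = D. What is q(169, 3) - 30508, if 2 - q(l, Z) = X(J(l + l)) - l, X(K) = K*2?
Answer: -31013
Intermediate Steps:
X(K) = 2*K
q(l, Z) = 2 - 3*l (q(l, Z) = 2 - (2*(l + l) - l) = 2 - (2*(2*l) - l) = 2 - (4*l - l) = 2 - 3*l)
q(169, 3) - 30508 = (2 - 3*169) - 30508 = (2 - 507) - 30508 = -505 - 30508 = -31013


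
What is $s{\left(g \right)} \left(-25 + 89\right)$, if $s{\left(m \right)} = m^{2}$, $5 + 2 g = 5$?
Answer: $0$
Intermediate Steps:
$g = 0$ ($g = - \frac{5}{2} + \frac{1}{2} \cdot 5 = - \frac{5}{2} + \frac{5}{2} = 0$)
$s{\left(g \right)} \left(-25 + 89\right) = 0^{2} \left(-25 + 89\right) = 0 \cdot 64 = 0$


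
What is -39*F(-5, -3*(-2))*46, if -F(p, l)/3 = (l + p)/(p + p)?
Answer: -2691/5 ≈ -538.20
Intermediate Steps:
F(p, l) = -3*(l + p)/(2*p) (F(p, l) = -3*(l + p)/(p + p) = -3*(l + p)/(2*p))
-39*F(-5, -3*(-2))*46 = -117*(-(-3)*(-2) - 1*(-5))/(2*(-5))*46 = -117*(-1)*(-1*6 + 5)/(2*5)*46 = -117*(-1)*(-6 + 5)/(2*5)*46 = -117*(-1)*(-1)/(2*5)*46 = -39*3/10*46 = -117/10*46 = -2691/5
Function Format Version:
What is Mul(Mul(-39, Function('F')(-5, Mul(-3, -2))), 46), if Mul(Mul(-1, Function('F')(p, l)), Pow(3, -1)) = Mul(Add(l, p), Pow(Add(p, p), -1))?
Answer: Rational(-2691, 5) ≈ -538.20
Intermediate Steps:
Function('F')(p, l) = Mul(Rational(-3, 2), Pow(p, -1), Add(l, p)) (Function('F')(p, l) = Mul(-3, Mul(Add(l, p), Pow(Add(p, p), -1))) = Mul(-3, Mul(Add(l, p), Pow(Mul(2, p), -1))) = Mul(-3, Mul(Add(l, p), Mul(Rational(1, 2), Pow(p, -1)))) = Mul(-3, Mul(Rational(1, 2), Pow(p, -1), Add(l, p))) = Mul(Rational(-3, 2), Pow(p, -1), Add(l, p)))
Mul(Mul(-39, Function('F')(-5, Mul(-3, -2))), 46) = Mul(Mul(-39, Mul(Rational(3, 2), Pow(-5, -1), Add(Mul(-1, Mul(-3, -2)), Mul(-1, -5)))), 46) = Mul(Mul(-39, Mul(Rational(3, 2), Rational(-1, 5), Add(Mul(-1, 6), 5))), 46) = Mul(Mul(-39, Mul(Rational(3, 2), Rational(-1, 5), Add(-6, 5))), 46) = Mul(Mul(-39, Mul(Rational(3, 2), Rational(-1, 5), -1)), 46) = Mul(Mul(-39, Rational(3, 10)), 46) = Mul(Rational(-117, 10), 46) = Rational(-2691, 5)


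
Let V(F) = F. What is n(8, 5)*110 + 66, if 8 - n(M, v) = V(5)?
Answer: 396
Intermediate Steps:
n(M, v) = 3 (n(M, v) = 8 - 1*5 = 8 - 5 = 3)
n(8, 5)*110 + 66 = 3*110 + 66 = 330 + 66 = 396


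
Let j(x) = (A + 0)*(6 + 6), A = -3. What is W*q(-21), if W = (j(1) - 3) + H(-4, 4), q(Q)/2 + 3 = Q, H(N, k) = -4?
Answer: 2064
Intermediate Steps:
q(Q) = -6 + 2*Q
j(x) = -36 (j(x) = (-3 + 0)*(6 + 6) = -3*12 = -36)
W = -43 (W = (-36 - 3) - 4 = -39 - 4 = -43)
W*q(-21) = -43*(-6 + 2*(-21)) = -43*(-6 - 42) = -43*(-48) = 2064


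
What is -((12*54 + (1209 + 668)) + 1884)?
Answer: -4409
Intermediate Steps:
-((12*54 + (1209 + 668)) + 1884) = -((648 + 1877) + 1884) = -(2525 + 1884) = -1*4409 = -4409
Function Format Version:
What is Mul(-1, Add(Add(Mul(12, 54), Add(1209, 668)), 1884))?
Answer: -4409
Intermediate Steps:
Mul(-1, Add(Add(Mul(12, 54), Add(1209, 668)), 1884)) = Mul(-1, Add(Add(648, 1877), 1884)) = Mul(-1, Add(2525, 1884)) = Mul(-1, 4409) = -4409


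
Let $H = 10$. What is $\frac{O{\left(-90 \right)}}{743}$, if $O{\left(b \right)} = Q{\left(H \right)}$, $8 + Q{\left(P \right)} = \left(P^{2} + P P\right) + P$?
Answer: $\frac{202}{743} \approx 0.27187$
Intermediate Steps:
$Q{\left(P \right)} = -8 + P + 2 P^{2}$ ($Q{\left(P \right)} = -8 + \left(\left(P^{2} + P P\right) + P\right) = -8 + \left(\left(P^{2} + P^{2}\right) + P\right) = -8 + \left(2 P^{2} + P\right) = -8 + \left(P + 2 P^{2}\right) = -8 + P + 2 P^{2}$)
$O{\left(b \right)} = 202$ ($O{\left(b \right)} = -8 + 10 + 2 \cdot 10^{2} = -8 + 10 + 2 \cdot 100 = -8 + 10 + 200 = 202$)
$\frac{O{\left(-90 \right)}}{743} = \frac{202}{743}$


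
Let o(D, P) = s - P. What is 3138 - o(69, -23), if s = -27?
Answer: 3142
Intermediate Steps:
o(D, P) = -27 - P
3138 - o(69, -23) = 3138 - (-27 - 1*(-23)) = 3138 - (-27 + 23) = 3138 - 1*(-4) = 3138 + 4 = 3142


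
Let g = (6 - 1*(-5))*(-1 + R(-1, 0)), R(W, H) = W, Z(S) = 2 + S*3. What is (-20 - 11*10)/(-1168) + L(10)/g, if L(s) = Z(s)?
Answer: -8629/6424 ≈ -1.3432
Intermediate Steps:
Z(S) = 2 + 3*S
L(s) = 2 + 3*s
g = -22 (g = (6 - 1*(-5))*(-1 - 1) = (6 + 5)*(-2) = 11*(-2) = -22)
(-20 - 11*10)/(-1168) + L(10)/g = (-20 - 11*10)/(-1168) + (2 + 3*10)/(-22) = (-20 - 110)*(-1/1168) + (2 + 30)*(-1/22) = -130*(-1/1168) + 32*(-1/22) = 65/584 - 16/11 = -8629/6424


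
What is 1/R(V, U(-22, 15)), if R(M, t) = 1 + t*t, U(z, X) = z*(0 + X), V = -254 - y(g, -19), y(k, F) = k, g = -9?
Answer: 1/108901 ≈ 9.1827e-6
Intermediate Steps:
V = -245 (V = -254 - 1*(-9) = -254 + 9 = -245)
U(z, X) = X*z (U(z, X) = z*X = X*z)
R(M, t) = 1 + t**2
1/R(V, U(-22, 15)) = 1/(1 + (15*(-22))**2) = 1/(1 + (-330)**2) = 1/(1 + 108900) = 1/108901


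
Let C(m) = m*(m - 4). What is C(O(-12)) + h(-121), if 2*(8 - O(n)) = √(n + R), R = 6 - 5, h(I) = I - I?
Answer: 117/4 - 6*I*√11 ≈ 29.25 - 19.9*I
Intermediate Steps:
h(I) = 0
R = 1
O(n) = 8 - √(1 + n)/2 (O(n) = 8 - √(n + 1)/2 = 8 - √(1 + n)/2)
C(m) = m*(-4 + m)
C(O(-12)) + h(-121) = (8 - √(1 - 12)/2)*(-4 + (8 - √(1 - 12)/2)) + 0 = (8 - I*√11/2)*(-4 + (8 - I*√11/2)) + 0 = (8 - I*√11/2)*(4 - I*√11/2) + 0 = (4 - I*√11/2)*(8 - I*√11/2) + 0 = (4 - I*√11/2)*(8 - I*√11/2)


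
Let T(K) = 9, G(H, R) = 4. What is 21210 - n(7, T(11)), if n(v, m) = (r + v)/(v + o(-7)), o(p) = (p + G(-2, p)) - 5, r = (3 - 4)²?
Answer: 21218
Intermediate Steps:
r = 1 (r = (-1)² = 1)
o(p) = -1 + p (o(p) = (p + 4) - 5 = (4 + p) - 5 = -1 + p)
n(v, m) = (1 + v)/(-8 + v) (n(v, m) = (1 + v)/(v + (-1 - 7)) = (1 + v)/(v - 8) = (1 + v)/(-8 + v))
21210 - n(7, T(11)) = 21210 - (1 + 7)/(-8 + 7) = 21210 - 8/(-1) = 21210 - (-1)*8 = 21210 - 1*(-8) = 21210 + 8 = 21218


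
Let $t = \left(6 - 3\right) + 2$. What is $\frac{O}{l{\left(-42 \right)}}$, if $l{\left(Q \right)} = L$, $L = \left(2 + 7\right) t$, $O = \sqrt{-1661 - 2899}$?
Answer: $\frac{4 i \sqrt{285}}{45} \approx 1.5006 i$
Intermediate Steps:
$t = 5$ ($t = 3 + 2 = 5$)
$O = 4 i \sqrt{285}$ ($O = \sqrt{-4560} = 4 i \sqrt{285} \approx 67.528 i$)
$L = 45$ ($L = \left(2 + 7\right) 5 = 9 \cdot 5 = 45$)
$l{\left(Q \right)} = 45$
$\frac{O}{l{\left(-42 \right)}} = \frac{4 i \sqrt{285}}{45}$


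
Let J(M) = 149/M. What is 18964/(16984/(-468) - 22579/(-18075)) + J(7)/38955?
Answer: -3645303309290719/6735747342765 ≈ -541.19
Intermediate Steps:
18964/(16984/(-468) - 22579/(-18075)) + J(7)/38955 = 18964/(16984/(-468) - 22579/(-18075)) + (149/7)/38955 = 18964/(16984*(-1/468) - 22579*(-1/18075)) + (149*(⅐))*(1/38955) = 18964/(-4246/117 + 22579/18075) + (149/7)*(1/38955) = 18964/(-24701569/704925) + 149/272685 = 18964*(-704925/24701569) + 149/272685 = -13368197700/24701569 + 149/272685 = -3645303309290719/6735747342765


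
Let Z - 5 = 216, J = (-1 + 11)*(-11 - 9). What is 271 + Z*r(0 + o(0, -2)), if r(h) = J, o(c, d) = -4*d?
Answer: -43929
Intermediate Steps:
J = -200 (J = 10*(-20) = -200)
Z = 221 (Z = 5 + 216 = 221)
r(h) = -200
271 + Z*r(0 + o(0, -2)) = 271 + 221*(-200) = 271 - 44200 = -43929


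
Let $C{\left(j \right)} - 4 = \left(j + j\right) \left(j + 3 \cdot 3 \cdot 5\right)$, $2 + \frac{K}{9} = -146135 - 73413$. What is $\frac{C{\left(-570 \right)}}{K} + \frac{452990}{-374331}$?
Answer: $- \frac{186520698554}{123276556575} \approx -1.513$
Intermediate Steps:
$K = -1975950$ ($K = -18 + 9 \left(-146135 - 73413\right) = -18 + 9 \left(-219548\right) = -18 - 1975932 = -1975950$)
$C{\left(j \right)} = 4 + 2 j \left(45 + j\right)$ ($C{\left(j \right)} = 4 + \left(j + j\right) \left(j + 3 \cdot 3 \cdot 5\right) = 4 + 2 j \left(j + 9 \cdot 5\right) = 4 + 2 j \left(j + 45\right) = 4 + 2 j \left(45 + j\right)$)
$\frac{C{\left(-570 \right)}}{K} + \frac{452990}{-374331} = \frac{4 + 2 \left(-570\right)^{2} + 90 \left(-570\right)}{-1975950} + \frac{452990}{-374331} = \left(4 + 2 \cdot 324900 - 51300\right) \left(- \frac{1}{1975950}\right) + 452990 \left(- \frac{1}{374331}\right) = \left(4 + 649800 - 51300\right) \left(- \frac{1}{1975950}\right) - \frac{452990}{374331} = 598504 \left(- \frac{1}{1975950}\right) - \frac{452990}{374331} = - \frac{299252}{987975} - \frac{452990}{374331} = - \frac{186520698554}{123276556575}$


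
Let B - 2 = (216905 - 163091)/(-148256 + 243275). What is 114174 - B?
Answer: 3616151818/31673 ≈ 1.1417e+5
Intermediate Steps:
B = 81284/31673 (B = 2 + (216905 - 163091)/(-148256 + 243275) = 2 + 53814/95019 = 2 + 53814*(1/95019) = 2 + 17938/31673 = 81284/31673 ≈ 2.5663)
114174 - B = 114174 - 1*81284/31673 = 114174 - 81284/31673 = 3616151818/31673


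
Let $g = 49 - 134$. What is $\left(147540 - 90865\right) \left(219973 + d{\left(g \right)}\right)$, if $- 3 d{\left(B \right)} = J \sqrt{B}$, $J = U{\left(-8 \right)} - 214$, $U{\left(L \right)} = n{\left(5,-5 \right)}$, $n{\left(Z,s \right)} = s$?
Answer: $12466969775 + 4137275 i \sqrt{85} \approx 1.2467 \cdot 10^{10} + 3.8144 \cdot 10^{7} i$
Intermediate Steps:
$U{\left(L \right)} = -5$
$J = -219$ ($J = -5 - 214 = -219$)
$g = -85$ ($g = 49 - 134 = -85$)
$d{\left(B \right)} = 73 \sqrt{B}$ ($d{\left(B \right)} = - \frac{\left(-219\right) \sqrt{B}}{3} = 73 \sqrt{B}$)
$\left(147540 - 90865\right) \left(219973 + d{\left(g \right)}\right) = \left(147540 - 90865\right) \left(219973 + 73 \sqrt{-85}\right) = 56675 \left(219973 + 73 i \sqrt{85}\right) = 12466969775 + 4137275 i \sqrt{85}$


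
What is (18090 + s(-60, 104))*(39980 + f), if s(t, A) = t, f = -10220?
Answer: 536572800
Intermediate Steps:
(18090 + s(-60, 104))*(39980 + f) = (18090 - 60)*(39980 - 10220) = 18030*29760 = 536572800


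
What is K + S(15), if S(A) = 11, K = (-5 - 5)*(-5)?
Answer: 61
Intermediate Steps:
K = 50 (K = -10*(-5) = 50)
K + S(15) = 50 + 11 = 61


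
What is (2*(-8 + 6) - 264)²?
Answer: 71824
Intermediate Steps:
(2*(-8 + 6) - 264)² = (2*(-2) - 264)² = (-4 - 264)² = (-268)² = 71824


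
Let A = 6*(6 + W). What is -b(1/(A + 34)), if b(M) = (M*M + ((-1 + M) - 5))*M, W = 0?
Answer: 29329/343000 ≈ 0.085507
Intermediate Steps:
A = 36 (A = 6*(6 + 0) = 6*6 = 36)
b(M) = M*(-6 + M + M²) (b(M) = (M² + (-6 + M))*M = (-6 + M + M²)*M = M*(-6 + M + M²))
-b(1/(A + 34)) = -(-6 + 1/(36 + 34) + (1/(36 + 34))²)/(36 + 34) = -(-6 + 1/70 + (1/70)²)/70 = -(-6 + 1/70 + 1/4900)/70 = -(-29329)/(70*4900) = -1*(-29329/343000) = 29329/343000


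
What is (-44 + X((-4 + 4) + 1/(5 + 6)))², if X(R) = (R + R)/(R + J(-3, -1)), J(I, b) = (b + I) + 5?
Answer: 69169/36 ≈ 1921.4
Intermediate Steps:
J(I, b) = 5 + I + b (J(I, b) = (I + b) + 5 = 5 + I + b)
X(R) = 2*R/(1 + R) (X(R) = (R + R)/(R + (5 - 3 - 1)) = (2*R)/(R + 1) = (2*R)/(1 + R) = 2*R/(1 + R))
(-44 + X((-4 + 4) + 1/(5 + 6)))² = (-44 + 2*((-4 + 4) + 1/(5 + 6))/(1 + ((-4 + 4) + 1/(5 + 6))))² = (-44 + 2*(0 + 1/11)/(1 + (0 + 1/11)))² = (-44 + 2*(1/11)/(1 + 1/11))² = (-44 + 2*(1/11)/(12/11))² = (-44 + 2*(1/11)*(11/12))² = (-44 + ⅙)² = (-263/6)² = 69169/36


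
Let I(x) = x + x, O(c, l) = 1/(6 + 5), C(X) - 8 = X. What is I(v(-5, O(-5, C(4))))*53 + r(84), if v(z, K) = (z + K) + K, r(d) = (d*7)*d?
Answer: 537694/11 ≈ 48881.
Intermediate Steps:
r(d) = 7*d² (r(d) = (7*d)*d = 7*d²)
C(X) = 8 + X
O(c, l) = 1/11
v(z, K) = z + 2*K (v(z, K) = (K + z) + K = z + 2*K)
I(x) = 2*x
I(v(-5, O(-5, C(4))))*53 + r(84) = (2*(-5 + 2*(1/11)))*53 + 7*84² = (2*(-5 + 2/11))*53 + 7*7056 = (2*(-53/11))*53 + 49392 = -106/11*53 + 49392 = -5618/11 + 49392 = 537694/11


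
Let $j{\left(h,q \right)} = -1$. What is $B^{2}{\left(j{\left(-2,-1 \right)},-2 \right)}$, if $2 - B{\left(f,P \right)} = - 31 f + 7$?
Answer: $1296$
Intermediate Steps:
$B{\left(f,P \right)} = -5 + 31 f$ ($B{\left(f,P \right)} = 2 - \left(- 31 f + 7\right) = 2 - \left(7 - 31 f\right) = 2 + \left(-7 + 31 f\right) = -5 + 31 f$)
$B^{2}{\left(j{\left(-2,-1 \right)},-2 \right)} = \left(-5 + 31 \left(-1\right)\right)^{2} = \left(-5 - 31\right)^{2} = \left(-36\right)^{2} = 1296$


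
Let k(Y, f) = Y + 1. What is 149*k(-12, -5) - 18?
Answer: -1657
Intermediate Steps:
k(Y, f) = 1 + Y
149*k(-12, -5) - 18 = 149*(1 - 12) - 18 = 149*(-11) - 18 = -1639 - 18 = -1657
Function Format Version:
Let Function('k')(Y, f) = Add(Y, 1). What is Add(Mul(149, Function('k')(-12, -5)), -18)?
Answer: -1657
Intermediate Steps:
Function('k')(Y, f) = Add(1, Y)
Add(Mul(149, Function('k')(-12, -5)), -18) = Add(Mul(149, Add(1, -12)), -18) = Add(Mul(149, -11), -18) = Add(-1639, -18) = -1657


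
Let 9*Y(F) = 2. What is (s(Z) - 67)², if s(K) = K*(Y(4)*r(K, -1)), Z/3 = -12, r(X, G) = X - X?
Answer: 4489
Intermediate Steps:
r(X, G) = 0
Z = -36 (Z = 3*(-12) = -36)
Y(F) = 2/9 (Y(F) = (⅑)*2 = 2/9)
s(K) = 0 (s(K) = K*((2/9)*0) = K*0 = 0)
(s(Z) - 67)² = (0 - 67)² = (-67)² = 4489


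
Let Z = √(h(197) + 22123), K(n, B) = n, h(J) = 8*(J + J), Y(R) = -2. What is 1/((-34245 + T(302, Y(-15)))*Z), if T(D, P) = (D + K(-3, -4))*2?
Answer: -√1011/170085585 ≈ -1.8694e-7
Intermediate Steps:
h(J) = 16*J (h(J) = 8*(2*J) = 16*J)
Z = 5*√1011 (Z = √(16*197 + 22123) = √(3152 + 22123) = √25275 = 5*√1011 ≈ 158.98)
T(D, P) = -6 + 2*D (T(D, P) = (D - 3)*2 = (-3 + D)*2 = -6 + 2*D)
1/((-34245 + T(302, Y(-15)))*Z) = 1/((-34245 + (-6 + 2*302))*((5*√1011))) = (√1011/5055)/(-34245 + (-6 + 604)) = (√1011/5055)/(-34245 + 598) = (√1011/5055)/(-33647) = -√1011/170085585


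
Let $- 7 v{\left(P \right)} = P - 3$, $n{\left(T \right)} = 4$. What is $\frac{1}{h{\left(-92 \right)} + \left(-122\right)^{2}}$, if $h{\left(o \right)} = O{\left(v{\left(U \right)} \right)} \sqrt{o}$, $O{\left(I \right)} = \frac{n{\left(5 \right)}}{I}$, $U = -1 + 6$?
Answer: $\frac{3721}{55387872} + \frac{7 i \sqrt{23}}{55387872} \approx 6.7181 \cdot 10^{-5} + 6.061 \cdot 10^{-7} i$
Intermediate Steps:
$U = 5$
$v{\left(P \right)} = \frac{3}{7} - \frac{P}{7}$ ($v{\left(P \right)} = - \frac{P - 3}{7} = - \frac{-3 + P}{7} = \frac{3}{7} - \frac{P}{7}$)
$O{\left(I \right)} = \frac{4}{I}$
$h{\left(o \right)} = - 14 \sqrt{o}$ ($h{\left(o \right)} = \frac{4}{\frac{3}{7} - \frac{5}{7}} \sqrt{o} = \frac{4}{- \frac{2}{7}} \sqrt{o} = 4 \left(- \frac{7}{2}\right) \sqrt{o} = - 14 \sqrt{o}$)
$\frac{1}{h{\left(-92 \right)} + \left(-122\right)^{2}} = \frac{1}{- 14 \sqrt{-92} + \left(-122\right)^{2}} = \frac{1}{- 14 \cdot 2 i \sqrt{23} + 14884} = \frac{1}{- 28 i \sqrt{23} + 14884} = \frac{1}{14884 - 28 i \sqrt{23}}$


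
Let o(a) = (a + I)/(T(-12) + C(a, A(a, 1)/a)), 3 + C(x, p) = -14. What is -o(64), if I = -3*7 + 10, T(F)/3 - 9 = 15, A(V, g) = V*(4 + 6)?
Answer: -53/55 ≈ -0.96364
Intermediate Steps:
A(V, g) = 10*V (A(V, g) = V*10 = 10*V)
T(F) = 72 (T(F) = 27 + 3*15 = 27 + 45 = 72)
C(x, p) = -17 (C(x, p) = -3 - 14 = -17)
I = -11 (I = -21 + 10 = -11)
o(a) = -1/5 + a/55 (o(a) = (a - 11)/(72 - 17) = (-11 + a)/55 = (-11 + a)*(1/55) = -1/5 + a/55)
-o(64) = -(-1/5 + (1/55)*64) = -(-1/5 + 64/55) = -1*53/55 = -53/55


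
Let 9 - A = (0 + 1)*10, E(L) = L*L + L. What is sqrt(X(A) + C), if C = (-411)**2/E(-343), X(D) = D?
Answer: sqrt(1525510)/1862 ≈ 0.66333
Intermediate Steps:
E(L) = L + L**2 (E(L) = L**2 + L = L + L**2)
A = -1 (A = 9 - (0 + 1)*10 = 9 - 10 = -1)
C = 18769/13034 (C = (-411)**2/((-343*(1 - 343))) = 168921/((-343*(-342))) = 168921/117306 = 168921*(1/117306) = 18769/13034 ≈ 1.4400)
sqrt(X(A) + C) = sqrt(-1 + 18769/13034) = sqrt(5735/13034) = sqrt(1525510)/1862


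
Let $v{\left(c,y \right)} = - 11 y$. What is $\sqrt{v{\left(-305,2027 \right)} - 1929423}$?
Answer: $2 i \sqrt{487930} \approx 1397.0 i$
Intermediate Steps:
$\sqrt{v{\left(-305,2027 \right)} - 1929423} = \sqrt{\left(-11\right) 2027 - 1929423} = \sqrt{-22297 - 1929423} = \sqrt{-1951720} = 2 i \sqrt{487930}$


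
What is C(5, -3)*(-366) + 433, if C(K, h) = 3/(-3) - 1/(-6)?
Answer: 738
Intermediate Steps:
C(K, h) = -⅚ (C(K, h) = 3*(-⅓) - 1*(-⅙) = -1 + ⅙ = -⅚)
C(5, -3)*(-366) + 433 = -⅚*(-366) + 433 = 305 + 433 = 738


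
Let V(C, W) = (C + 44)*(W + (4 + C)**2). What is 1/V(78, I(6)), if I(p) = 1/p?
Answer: 3/2461045 ≈ 1.2190e-6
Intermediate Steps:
V(C, W) = (44 + C)*(W + (4 + C)**2)
1/V(78, I(6)) = 1/(44/6 + 44*(4 + 78)**2 + 78/6 + 78*(4 + 78)**2) = 1/(44*(1/6) + 44*82**2 + 78*(1/6) + 78*82**2) = 1/(22/3 + 44*6724 + 13 + 78*6724) = 1/(22/3 + 295856 + 13 + 524472) = 1/(2461045/3) = 3/2461045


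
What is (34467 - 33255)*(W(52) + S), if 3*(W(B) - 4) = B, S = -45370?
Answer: -54962584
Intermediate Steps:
W(B) = 4 + B/3
(34467 - 33255)*(W(52) + S) = (34467 - 33255)*((4 + (⅓)*52) - 45370) = 1212*((4 + 52/3) - 45370) = 1212*(64/3 - 45370) = 1212*(-136046/3) = -54962584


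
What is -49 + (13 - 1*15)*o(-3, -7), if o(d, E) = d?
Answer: -43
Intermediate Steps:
-49 + (13 - 1*15)*o(-3, -7) = -49 + (13 - 1*15)*(-3) = -49 + (13 - 15)*(-3) = -49 - 2*(-3) = -49 + 6 = -43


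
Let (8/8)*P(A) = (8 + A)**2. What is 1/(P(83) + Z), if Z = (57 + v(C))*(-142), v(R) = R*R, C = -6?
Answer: -1/4925 ≈ -0.00020305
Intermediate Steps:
P(A) = (8 + A)**2
v(R) = R**2
Z = -13206 (Z = (57 + (-6)**2)*(-142) = (57 + 36)*(-142) = 93*(-142) = -13206)
1/(P(83) + Z) = 1/((8 + 83)**2 - 13206) = 1/(91**2 - 13206) = 1/(8281 - 13206) = 1/(-4925) = -1/4925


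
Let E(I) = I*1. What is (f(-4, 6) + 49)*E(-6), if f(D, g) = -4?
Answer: -270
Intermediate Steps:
E(I) = I
(f(-4, 6) + 49)*E(-6) = (-4 + 49)*(-6) = 45*(-6) = -270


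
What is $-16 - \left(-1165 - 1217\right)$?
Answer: $2366$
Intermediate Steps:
$-16 - \left(-1165 - 1217\right) = -16 - -2382 = -16 + 2382 = 2366$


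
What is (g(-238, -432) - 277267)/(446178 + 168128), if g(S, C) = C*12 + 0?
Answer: -282451/614306 ≈ -0.45979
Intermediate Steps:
g(S, C) = 12*C (g(S, C) = 12*C + 0 = 12*C)
(g(-238, -432) - 277267)/(446178 + 168128) = (12*(-432) - 277267)/(446178 + 168128) = (-5184 - 277267)/614306 = -282451*1/614306 = -282451/614306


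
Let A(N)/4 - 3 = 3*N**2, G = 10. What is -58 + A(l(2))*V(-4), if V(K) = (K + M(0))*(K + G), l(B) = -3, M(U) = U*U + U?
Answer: -2938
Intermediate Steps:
M(U) = U + U**2 (M(U) = U**2 + U = U + U**2)
V(K) = K*(10 + K) (V(K) = (K + 0*(1 + 0))*(K + 10) = (K + 0*1)*(10 + K) = (K + 0)*(10 + K) = K*(10 + K))
A(N) = 12 + 12*N**2 (A(N) = 12 + 4*(3*N**2) = 12 + 12*N**2)
-58 + A(l(2))*V(-4) = -58 + (12 + 12*(-3)**2)*(-4*(10 - 4)) = -58 + (12 + 12*9)*(-4*6) = -58 + (12 + 108)*(-24) = -58 + 120*(-24) = -58 - 2880 = -2938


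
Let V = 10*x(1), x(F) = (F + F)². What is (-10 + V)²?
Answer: 900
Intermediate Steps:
x(F) = 4*F² (x(F) = (2*F)² = 4*F²)
V = 40 (V = 10*(4*1²) = 10*(4*1) = 10*4 = 40)
(-10 + V)² = (-10 + 40)² = 30² = 900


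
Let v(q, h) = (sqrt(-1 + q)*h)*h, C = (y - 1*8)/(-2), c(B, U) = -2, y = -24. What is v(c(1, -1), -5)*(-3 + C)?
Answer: 325*I*sqrt(3) ≈ 562.92*I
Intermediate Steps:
C = 16 (C = (-24 - 1*8)/(-2) = (-24 - 8)*(-1/2) = -32*(-1/2) = 16)
v(q, h) = h**2*sqrt(-1 + q) (v(q, h) = (h*sqrt(-1 + q))*h = h**2*sqrt(-1 + q))
v(c(1, -1), -5)*(-3 + C) = ((-5)**2*sqrt(-1 - 2))*(-3 + 16) = (25*sqrt(-3))*13 = (25*(I*sqrt(3)))*13 = (25*I*sqrt(3))*13 = 325*I*sqrt(3)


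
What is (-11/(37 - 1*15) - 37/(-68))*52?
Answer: 39/17 ≈ 2.2941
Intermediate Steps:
(-11/(37 - 1*15) - 37/(-68))*52 = (-11/(37 - 15) - 37*(-1/68))*52 = (-11/22 + 37/68)*52 = (-11*1/22 + 37/68)*52 = (-½ + 37/68)*52 = (3/68)*52 = 39/17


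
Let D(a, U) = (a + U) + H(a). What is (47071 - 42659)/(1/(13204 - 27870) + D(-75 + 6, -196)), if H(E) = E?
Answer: -64706392/4898445 ≈ -13.210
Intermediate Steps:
D(a, U) = U + 2*a (D(a, U) = (a + U) + a = (U + a) + a = U + 2*a)
(47071 - 42659)/(1/(13204 - 27870) + D(-75 + 6, -196)) = (47071 - 42659)/(1/(13204 - 27870) + (-196 + 2*(-75 + 6))) = 4412/(1/(-14666) + (-196 + 2*(-69))) = 4412/(-1/14666 + (-196 - 138)) = 4412/(-1/14666 - 334) = 4412/(-4898445/14666) = 4412*(-14666/4898445) = -64706392/4898445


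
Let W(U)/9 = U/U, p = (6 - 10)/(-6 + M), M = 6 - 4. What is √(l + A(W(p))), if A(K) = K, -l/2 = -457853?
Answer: √915715 ≈ 956.93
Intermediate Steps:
l = 915706 (l = -2*(-457853) = 915706)
M = 2
p = 1 (p = (6 - 10)/(-6 + 2) = -4/(-4) = -4*(-¼) = 1)
W(U) = 9 (W(U) = 9*(U/U) = 9*1 = 9)
√(l + A(W(p))) = √(915706 + 9) = √915715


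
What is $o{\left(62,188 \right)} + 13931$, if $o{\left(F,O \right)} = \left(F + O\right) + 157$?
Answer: $14338$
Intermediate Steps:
$o{\left(F,O \right)} = 157 + F + O$
$o{\left(62,188 \right)} + 13931 = \left(157 + 62 + 188\right) + 13931 = 407 + 13931 = 14338$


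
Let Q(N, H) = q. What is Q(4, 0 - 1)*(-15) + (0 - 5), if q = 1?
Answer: -20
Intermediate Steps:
Q(N, H) = 1
Q(4, 0 - 1)*(-15) + (0 - 5) = 1*(-15) + (0 - 5) = -15 - 5 = -20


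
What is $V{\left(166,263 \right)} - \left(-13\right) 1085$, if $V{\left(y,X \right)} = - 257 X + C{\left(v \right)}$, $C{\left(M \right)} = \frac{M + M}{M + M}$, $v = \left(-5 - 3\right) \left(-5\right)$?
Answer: $-53485$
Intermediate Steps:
$v = 40$ ($v = \left(-8\right) \left(-5\right) = 40$)
$C{\left(M \right)} = 1$ ($C{\left(M \right)} = \frac{2 M}{2 M} = 2 M \frac{1}{2 M} = 1$)
$V{\left(y,X \right)} = 1 - 257 X$ ($V{\left(y,X \right)} = - 257 X + 1 = 1 - 257 X$)
$V{\left(166,263 \right)} - \left(-13\right) 1085 = \left(1 - 67591\right) - \left(-13\right) 1085 = \left(1 - 67591\right) - -14105 = -67590 + 14105 = -53485$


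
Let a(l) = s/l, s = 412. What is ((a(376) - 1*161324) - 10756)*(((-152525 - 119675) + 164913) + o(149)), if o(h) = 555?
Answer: 863217303622/47 ≈ 1.8366e+10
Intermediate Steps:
a(l) = 412/l
((a(376) - 1*161324) - 10756)*(((-152525 - 119675) + 164913) + o(149)) = ((412/376 - 1*161324) - 10756)*(((-152525 - 119675) + 164913) + 555) = ((412*(1/376) - 161324) - 10756)*((-272200 + 164913) + 555) = ((103/94 - 161324) - 10756)*(-107287 + 555) = (-15164353/94 - 10756)*(-106732) = -16175417/94*(-106732) = 863217303622/47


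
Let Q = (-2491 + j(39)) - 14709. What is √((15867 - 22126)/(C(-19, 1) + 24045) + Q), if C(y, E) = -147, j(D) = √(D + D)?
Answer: √(-30341262 + 1764*√78)/42 ≈ 131.12*I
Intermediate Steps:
j(D) = √2*√D (j(D) = √(2*D) = √2*√D)
Q = -17200 + √78 (Q = (-2491 + √2*√39) - 14709 = (-2491 + √78) - 14709 = -17200 + √78 ≈ -17191.)
√((15867 - 22126)/(C(-19, 1) + 24045) + Q) = √((15867 - 22126)/(-147 + 24045) + (-17200 + √78)) = √(-6259/23898 + (-17200 + √78)) = √(-6259*1/23898 + (-17200 + √78)) = √(-11/42 + (-17200 + √78)) = √(-722411/42 + √78)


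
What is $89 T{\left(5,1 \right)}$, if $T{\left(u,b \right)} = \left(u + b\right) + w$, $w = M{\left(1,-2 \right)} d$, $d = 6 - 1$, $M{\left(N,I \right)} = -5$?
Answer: $-1691$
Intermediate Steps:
$d = 5$ ($d = 6 - 1 = 5$)
$w = -25$ ($w = \left(-5\right) 5 = -25$)
$T{\left(u,b \right)} = -25 + b + u$ ($T{\left(u,b \right)} = \left(u + b\right) - 25 = \left(b + u\right) - 25 = -25 + b + u$)
$89 T{\left(5,1 \right)} = 89 \left(-25 + 1 + 5\right) = 89 \left(-19\right) = -1691$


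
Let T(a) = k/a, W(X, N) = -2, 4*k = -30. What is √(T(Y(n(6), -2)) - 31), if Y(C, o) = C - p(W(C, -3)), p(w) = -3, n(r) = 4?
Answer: I*√6286/14 ≈ 5.6632*I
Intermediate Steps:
k = -15/2 (k = (¼)*(-30) = -15/2 ≈ -7.5000)
Y(C, o) = 3 + C (Y(C, o) = C - 1*(-3) = C + 3 = 3 + C)
T(a) = -15/(2*a)
√(T(Y(n(6), -2)) - 31) = √(-15/(2*(3 + 4)) - 31) = √(-15/2/7 - 31) = √(-15/2*⅐ - 31) = √(-15/14 - 31) = √(-449/14) = I*√6286/14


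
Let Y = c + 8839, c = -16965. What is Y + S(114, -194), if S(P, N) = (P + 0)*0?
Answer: -8126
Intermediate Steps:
S(P, N) = 0 (S(P, N) = P*0 = 0)
Y = -8126 (Y = -16965 + 8839 = -8126)
Y + S(114, -194) = -8126 + 0 = -8126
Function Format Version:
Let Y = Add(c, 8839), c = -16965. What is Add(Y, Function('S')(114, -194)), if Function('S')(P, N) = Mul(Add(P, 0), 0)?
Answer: -8126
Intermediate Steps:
Function('S')(P, N) = 0 (Function('S')(P, N) = Mul(P, 0) = 0)
Y = -8126 (Y = Add(-16965, 8839) = -8126)
Add(Y, Function('S')(114, -194)) = Add(-8126, 0) = -8126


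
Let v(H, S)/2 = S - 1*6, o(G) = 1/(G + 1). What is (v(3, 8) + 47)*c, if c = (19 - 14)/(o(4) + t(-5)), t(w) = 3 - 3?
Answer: 1275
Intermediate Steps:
t(w) = 0
o(G) = 1/(1 + G)
v(H, S) = -12 + 2*S (v(H, S) = 2*(S - 1*6) = 2*(S - 6) = 2*(-6 + S) = -12 + 2*S)
c = 25 (c = (19 - 14)/(1/(1 + 4) + 0) = 5/(1/5 + 0) = 5/(1/5) = 5*5 = 25)
(v(3, 8) + 47)*c = ((-12 + 2*8) + 47)*25 = ((-12 + 16) + 47)*25 = (4 + 47)*25 = 51*25 = 1275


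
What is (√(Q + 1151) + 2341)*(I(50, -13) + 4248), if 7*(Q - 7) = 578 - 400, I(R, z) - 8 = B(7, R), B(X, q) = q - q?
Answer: 9963296 + 1216*√14497 ≈ 1.0110e+7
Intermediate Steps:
B(X, q) = 0
I(R, z) = 8 (I(R, z) = 8 + 0 = 8)
Q = 227/7 (Q = 7 + (578 - 400)/7 = 7 + (⅐)*178 = 7 + 178/7 = 227/7 ≈ 32.429)
(√(Q + 1151) + 2341)*(I(50, -13) + 4248) = (√(227/7 + 1151) + 2341)*(8 + 4248) = (√(8284/7) + 2341)*4256 = (2*√14497/7 + 2341)*4256 = (2341 + 2*√14497/7)*4256 = 9963296 + 1216*√14497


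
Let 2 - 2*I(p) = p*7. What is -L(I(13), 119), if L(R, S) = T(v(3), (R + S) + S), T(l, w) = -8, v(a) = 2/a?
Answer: 8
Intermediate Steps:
I(p) = 1 - 7*p/2 (I(p) = 1 - p*7/2 = 1 - 7*p/2)
L(R, S) = -8
-L(I(13), 119) = -1*(-8) = 8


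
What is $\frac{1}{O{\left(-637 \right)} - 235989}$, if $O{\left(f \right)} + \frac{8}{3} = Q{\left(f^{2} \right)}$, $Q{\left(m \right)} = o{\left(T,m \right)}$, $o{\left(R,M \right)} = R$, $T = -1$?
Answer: $- \frac{3}{707978} \approx -4.2374 \cdot 10^{-6}$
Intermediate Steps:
$Q{\left(m \right)} = -1$
$O{\left(f \right)} = - \frac{11}{3}$ ($O{\left(f \right)} = - \frac{8}{3} - 1 = - \frac{11}{3}$)
$\frac{1}{O{\left(-637 \right)} - 235989} = \frac{1}{- \frac{11}{3} - 235989} = \frac{1}{- \frac{707978}{3}} = - \frac{3}{707978}$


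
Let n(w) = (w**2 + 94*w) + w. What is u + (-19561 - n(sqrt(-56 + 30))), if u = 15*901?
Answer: -6020 - 95*I*sqrt(26) ≈ -6020.0 - 484.41*I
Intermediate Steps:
u = 13515
n(w) = w**2 + 95*w
u + (-19561 - n(sqrt(-56 + 30))) = 13515 + (-19561 - sqrt(-56 + 30)*(95 + sqrt(-56 + 30))) = 13515 + (-19561 - sqrt(-26)*(95 + sqrt(-26))) = 13515 + (-19561 - I*sqrt(26)*(95 + I*sqrt(26))) = -6046 - I*sqrt(26)*(95 + I*sqrt(26))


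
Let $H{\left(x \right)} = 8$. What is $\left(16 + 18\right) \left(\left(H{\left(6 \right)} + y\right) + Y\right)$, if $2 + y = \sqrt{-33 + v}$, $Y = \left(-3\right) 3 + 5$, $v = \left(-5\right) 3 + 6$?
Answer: $68 + 34 i \sqrt{42} \approx 68.0 + 220.35 i$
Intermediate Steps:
$v = -9$ ($v = -15 + 6 = -9$)
$Y = -4$ ($Y = -9 + 5 = -4$)
$y = -2 + i \sqrt{42}$ ($y = -2 + \sqrt{-33 - 9} = -2 + \sqrt{-42} = -2 + i \sqrt{42} \approx -2.0 + 6.4807 i$)
$\left(16 + 18\right) \left(\left(H{\left(6 \right)} + y\right) + Y\right) = \left(16 + 18\right) \left(\left(8 - \left(2 - i \sqrt{42}\right)\right) - 4\right) = 34 \left(\left(6 + i \sqrt{42}\right) - 4\right) = 34 \left(2 + i \sqrt{42}\right) = 68 + 34 i \sqrt{42}$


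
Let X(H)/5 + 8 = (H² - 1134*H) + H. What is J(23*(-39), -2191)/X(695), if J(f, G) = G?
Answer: 2191/1522090 ≈ 0.0014395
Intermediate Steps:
X(H) = -40 - 5665*H + 5*H² (X(H) = -40 + 5*((H² - 1134*H) + H) = -40 + 5*(H² - 1133*H) = -40 + (-5665*H + 5*H²) = -40 - 5665*H + 5*H²)
J(23*(-39), -2191)/X(695) = -2191/(-40 - 5665*695 + 5*695²) = -2191/(-40 - 3937175 + 5*483025) = -2191/(-40 - 3937175 + 2415125) = -2191/(-1522090) = -2191*(-1/1522090) = 2191/1522090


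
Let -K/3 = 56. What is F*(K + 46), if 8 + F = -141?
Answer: 18178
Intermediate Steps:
F = -149 (F = -8 - 141 = -149)
K = -168 (K = -3*56 = -168)
F*(K + 46) = -149*(-168 + 46) = -149*(-122) = 18178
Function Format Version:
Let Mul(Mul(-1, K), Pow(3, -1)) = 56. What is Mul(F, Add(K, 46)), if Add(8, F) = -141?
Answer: 18178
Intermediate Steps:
F = -149 (F = Add(-8, -141) = -149)
K = -168 (K = Mul(-3, 56) = -168)
Mul(F, Add(K, 46)) = Mul(-149, Add(-168, 46)) = Mul(-149, -122) = 18178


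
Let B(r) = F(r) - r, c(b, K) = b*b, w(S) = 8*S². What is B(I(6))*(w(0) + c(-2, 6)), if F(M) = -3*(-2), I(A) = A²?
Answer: -120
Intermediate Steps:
F(M) = 6
c(b, K) = b²
B(r) = 6 - r
B(I(6))*(w(0) + c(-2, 6)) = (6 - 1*6²)*(8*0² + (-2)²) = (6 - 1*36)*(8*0 + 4) = (6 - 36)*(0 + 4) = -30*4 = -120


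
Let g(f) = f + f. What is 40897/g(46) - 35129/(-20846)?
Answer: 427885365/958916 ≈ 446.22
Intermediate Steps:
g(f) = 2*f
40897/g(46) - 35129/(-20846) = 40897/((2*46)) - 35129/(-20846) = 40897/92 - 35129*(-1/20846) = 40897*(1/92) + 35129/20846 = 40897/92 + 35129/20846 = 427885365/958916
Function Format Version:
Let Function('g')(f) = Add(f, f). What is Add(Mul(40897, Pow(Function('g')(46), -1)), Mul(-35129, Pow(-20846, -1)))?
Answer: Rational(427885365, 958916) ≈ 446.22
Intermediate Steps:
Function('g')(f) = Mul(2, f)
Add(Mul(40897, Pow(Function('g')(46), -1)), Mul(-35129, Pow(-20846, -1))) = Add(Mul(40897, Pow(Mul(2, 46), -1)), Mul(-35129, Pow(-20846, -1))) = Add(Mul(40897, Pow(92, -1)), Mul(-35129, Rational(-1, 20846))) = Add(Mul(40897, Rational(1, 92)), Rational(35129, 20846)) = Add(Rational(40897, 92), Rational(35129, 20846)) = Rational(427885365, 958916)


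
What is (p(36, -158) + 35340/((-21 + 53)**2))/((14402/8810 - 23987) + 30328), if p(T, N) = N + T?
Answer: -98658785/7152462336 ≈ -0.013794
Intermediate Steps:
(p(36, -158) + 35340/((-21 + 53)**2))/((14402/8810 - 23987) + 30328) = ((-158 + 36) + 35340/((-21 + 53)**2))/((14402/8810 - 23987) + 30328) = (-122 + 35340/(32**2))/((14402*(1/8810) - 23987) + 30328) = (-122 + 35340/1024)/((7201/4405 - 23987) + 30328) = (-122 + 35340*(1/1024))/(-105655534/4405 + 30328) = (-122 + 8835/256)/(27939306/4405) = -22397/256*4405/27939306 = -98658785/7152462336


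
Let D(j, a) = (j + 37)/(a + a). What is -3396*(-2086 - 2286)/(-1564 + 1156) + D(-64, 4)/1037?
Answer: -301895371/8296 ≈ -36391.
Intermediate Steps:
D(j, a) = (37 + j)/(2*a) (D(j, a) = (37 + j)/((2*a)) = (37 + j)*(1/(2*a)) = (37 + j)/(2*a))
-3396*(-2086 - 2286)/(-1564 + 1156) + D(-64, 4)/1037 = -3396*(-2086 - 2286)/(-1564 + 1156) + ((1/2)*(37 - 64)/4)/1037 = -3396/((-408/(-4372))) + ((1/2)*(1/4)*(-27))*(1/1037) = -3396/((-408*(-1/4372))) - 27/8*1/1037 = -3396/102/1093 - 27/8296 = -3396*1093/102 - 27/8296 = -618638/17 - 27/8296 = -301895371/8296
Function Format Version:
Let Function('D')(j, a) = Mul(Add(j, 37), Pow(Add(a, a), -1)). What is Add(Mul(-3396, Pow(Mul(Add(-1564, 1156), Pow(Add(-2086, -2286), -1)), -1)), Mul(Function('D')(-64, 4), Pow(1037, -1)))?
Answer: Rational(-301895371, 8296) ≈ -36391.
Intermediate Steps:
Function('D')(j, a) = Mul(Rational(1, 2), Pow(a, -1), Add(37, j)) (Function('D')(j, a) = Mul(Add(37, j), Pow(Mul(2, a), -1)) = Mul(Add(37, j), Mul(Rational(1, 2), Pow(a, -1))) = Mul(Rational(1, 2), Pow(a, -1), Add(37, j)))
Add(Mul(-3396, Pow(Mul(Add(-1564, 1156), Pow(Add(-2086, -2286), -1)), -1)), Mul(Function('D')(-64, 4), Pow(1037, -1))) = Add(Mul(-3396, Pow(Mul(Add(-1564, 1156), Pow(Add(-2086, -2286), -1)), -1)), Mul(Mul(Rational(1, 2), Pow(4, -1), Add(37, -64)), Pow(1037, -1))) = Add(Mul(-3396, Pow(Mul(-408, Pow(-4372, -1)), -1)), Mul(Mul(Rational(1, 2), Rational(1, 4), -27), Rational(1, 1037))) = Add(Mul(-3396, Pow(Mul(-408, Rational(-1, 4372)), -1)), Mul(Rational(-27, 8), Rational(1, 1037))) = Add(Mul(-3396, Pow(Rational(102, 1093), -1)), Rational(-27, 8296)) = Add(Mul(-3396, Rational(1093, 102)), Rational(-27, 8296)) = Add(Rational(-618638, 17), Rational(-27, 8296)) = Rational(-301895371, 8296)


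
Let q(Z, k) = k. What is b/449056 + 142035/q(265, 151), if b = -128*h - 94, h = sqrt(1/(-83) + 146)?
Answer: 31890827383/33903728 - 4*sqrt(1005711)/1164739 ≈ 940.63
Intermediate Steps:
h = sqrt(1005711)/83 (h = sqrt(-1/83 + 146) = sqrt(12117/83) = sqrt(1005711)/83 ≈ 12.083)
b = -94 - 128*sqrt(1005711)/83 (b = -128*sqrt(1005711)/83 - 94 = -94 - 128*sqrt(1005711)/83 ≈ -1640.6)
b/449056 + 142035/q(265, 151) = (-94 - 128*sqrt(1005711)/83)/449056 + 142035/151 = (-94 - 128*sqrt(1005711)/83)*(1/449056) + 142035*(1/151) = (-47/224528 - 4*sqrt(1005711)/1164739) + 142035/151 = 31890827383/33903728 - 4*sqrt(1005711)/1164739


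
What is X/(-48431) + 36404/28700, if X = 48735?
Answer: 4794574/18289075 ≈ 0.26216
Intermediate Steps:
X/(-48431) + 36404/28700 = 48735/(-48431) + 36404/28700 = 48735*(-1/48431) + 36404*(1/28700) = -2565/2549 + 9101/7175 = 4794574/18289075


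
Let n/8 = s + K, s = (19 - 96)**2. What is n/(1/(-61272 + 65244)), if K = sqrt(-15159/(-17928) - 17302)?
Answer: 188399904 + 76792*I*sqrt(20407874)/83 ≈ 1.884e+8 + 4.1796e+6*I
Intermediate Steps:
s = 5929 (s = (-77)**2 = 5929)
K = 29*I*sqrt(20407874)/996 (K = sqrt(-15159*(-1/17928) - 17302) = sqrt(5053/5976 - 17302) = sqrt(-103391699/5976) = 29*I*sqrt(20407874)/996 ≈ 131.53*I)
n = 47432 + 58*I*sqrt(20407874)/249 (n = 8*(5929 + 29*I*sqrt(20407874)/996) = 47432 + 58*I*sqrt(20407874)/249 ≈ 47432.0 + 1052.3*I)
n/(1/(-61272 + 65244)) = (47432 + 58*I*sqrt(20407874)/249)/(1/(-61272 + 65244)) = (47432 + 58*I*sqrt(20407874)/249)/(1/3972) = (47432 + 58*I*sqrt(20407874)/249)*3972 = 188399904 + 76792*I*sqrt(20407874)/83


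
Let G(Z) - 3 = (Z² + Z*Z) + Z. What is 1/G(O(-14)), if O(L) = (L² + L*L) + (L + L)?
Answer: 1/265359 ≈ 3.7685e-6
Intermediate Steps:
O(L) = 2*L + 2*L² (O(L) = (L² + L²) + 2*L = 2*L² + 2*L = 2*L + 2*L²)
G(Z) = 3 + Z + 2*Z² (G(Z) = 3 + ((Z² + Z*Z) + Z) = 3 + ((Z² + Z²) + Z) = 3 + (2*Z² + Z) = 3 + (Z + 2*Z²) = 3 + Z + 2*Z²)
1/G(O(-14)) = 1/(3 + 2*(-14)*(1 - 14) + 2*(2*(-14)*(1 - 14))²) = 1/(3 + 2*(-14)*(-13) + 2*(2*(-14)*(-13))²) = 1/(3 + 364 + 2*364²) = 1/(3 + 364 + 2*132496) = 1/(3 + 364 + 264992) = 1/265359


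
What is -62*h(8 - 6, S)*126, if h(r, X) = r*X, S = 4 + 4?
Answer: -124992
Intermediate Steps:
S = 8
h(r, X) = X*r
-62*h(8 - 6, S)*126 = -496*(8 - 6)*126 = -496*2*126 = -62*16*126 = -992*126 = -124992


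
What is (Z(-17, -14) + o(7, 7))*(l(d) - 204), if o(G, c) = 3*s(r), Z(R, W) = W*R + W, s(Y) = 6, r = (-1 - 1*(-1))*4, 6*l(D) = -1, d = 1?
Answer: -148225/3 ≈ -49408.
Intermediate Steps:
l(D) = -⅙ (l(D) = (⅙)*(-1) = -⅙)
r = 0 (r = (-1 + 1)*4 = 0*4 = 0)
Z(R, W) = W + R*W (Z(R, W) = R*W + W = W + R*W)
o(G, c) = 18 (o(G, c) = 3*6 = 18)
(Z(-17, -14) + o(7, 7))*(l(d) - 204) = (-14*(1 - 17) + 18)*(-⅙ - 204) = (-14*(-16) + 18)*(-1225/6) = (224 + 18)*(-1225/6) = 242*(-1225/6) = -148225/3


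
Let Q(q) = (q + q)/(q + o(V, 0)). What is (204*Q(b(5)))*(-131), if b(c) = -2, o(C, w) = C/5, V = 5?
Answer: -106896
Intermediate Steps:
o(C, w) = C/5 (o(C, w) = C*(1/5) = C/5)
Q(q) = 2*q/(1 + q) (Q(q) = (q + q)/(q + (1/5)*5) = (2*q)/(q + 1) = (2*q)/(1 + q) = 2*q/(1 + q))
(204*Q(b(5)))*(-131) = (204*(2*(-2)/(1 - 2)))*(-131) = (204*(2*(-2)/(-1)))*(-131) = (204*(2*(-2)*(-1)))*(-131) = (204*4)*(-131) = 816*(-131) = -106896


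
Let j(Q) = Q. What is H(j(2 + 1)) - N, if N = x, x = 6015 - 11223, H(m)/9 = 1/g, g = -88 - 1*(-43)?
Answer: 26039/5 ≈ 5207.8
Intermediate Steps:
g = -45 (g = -88 + 43 = -45)
H(m) = -⅕ (H(m) = 9/(-45) = 9*(-1/45) = -⅕)
x = -5208
N = -5208
H(j(2 + 1)) - N = -⅕ - 1*(-5208) = -⅕ + 5208 = 26039/5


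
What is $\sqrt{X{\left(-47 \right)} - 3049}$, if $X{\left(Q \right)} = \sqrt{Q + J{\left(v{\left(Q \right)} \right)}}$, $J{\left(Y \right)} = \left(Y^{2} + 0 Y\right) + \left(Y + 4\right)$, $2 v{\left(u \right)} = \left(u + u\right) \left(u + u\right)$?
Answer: $\sqrt{-3049 + \sqrt{19523099}} \approx 37.007$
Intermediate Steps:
$v{\left(u \right)} = 2 u^{2}$ ($v{\left(u \right)} = \frac{\left(u + u\right) \left(u + u\right)}{2} = \frac{2 u 2 u}{2} = \frac{4 u^{2}}{2} = 2 u^{2}$)
$J{\left(Y \right)} = 4 + Y + Y^{2}$ ($J{\left(Y \right)} = \left(Y^{2} + 0\right) + \left(4 + Y\right) = Y^{2} + \left(4 + Y\right) = 4 + Y + Y^{2}$)
$X{\left(Q \right)} = \sqrt{4 + Q + 2 Q^{2} + 4 Q^{4}}$ ($X{\left(Q \right)} = \sqrt{Q + \left(4 + 2 Q^{2} + \left(2 Q^{2}\right)^{2}\right)} = \sqrt{Q + \left(4 + 2 Q^{2} + 4 Q^{4}\right)} = \sqrt{4 + Q + 2 Q^{2} + 4 Q^{4}}$)
$\sqrt{X{\left(-47 \right)} - 3049} = \sqrt{\sqrt{4 - 47 + 2 \left(-47\right)^{2} + 4 \left(-47\right)^{4}} - 3049} = \sqrt{\sqrt{4 - 47 + 2 \cdot 2209 + 4 \cdot 4879681} - 3049} = \sqrt{\sqrt{4 - 47 + 4418 + 19518724} - 3049} = \sqrt{\sqrt{19523099} - 3049} = \sqrt{-3049 + \sqrt{19523099}}$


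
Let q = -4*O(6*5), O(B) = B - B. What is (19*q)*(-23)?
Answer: 0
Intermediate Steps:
O(B) = 0
q = 0 (q = -4*0 = 0)
(19*q)*(-23) = (19*0)*(-23) = 0*(-23) = 0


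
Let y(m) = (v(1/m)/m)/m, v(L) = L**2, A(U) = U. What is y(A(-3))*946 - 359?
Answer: -28133/81 ≈ -347.32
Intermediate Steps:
y(m) = m**(-4) (y(m) = ((1/m)**2/m)/m = (1/(m**2*m))/m = 1/(m**3*m) = m**(-4))
y(A(-3))*946 - 359 = 946/(-3)**4 - 359 = (1/81)*946 - 359 = 946/81 - 359 = -28133/81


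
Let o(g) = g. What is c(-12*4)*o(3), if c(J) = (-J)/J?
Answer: -3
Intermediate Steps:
c(J) = -1
c(-12*4)*o(3) = -1*3 = -3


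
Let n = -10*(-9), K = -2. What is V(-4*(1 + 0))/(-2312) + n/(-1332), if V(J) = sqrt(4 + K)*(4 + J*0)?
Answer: -5/74 - sqrt(2)/578 ≈ -0.070014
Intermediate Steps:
n = 90
V(J) = 4*sqrt(2) (V(J) = sqrt(4 - 2)*(4 + J*0) = sqrt(2)*(4 + 0) = sqrt(2)*4 = 4*sqrt(2))
V(-4*(1 + 0))/(-2312) + n/(-1332) = (4*sqrt(2))/(-2312) + 90/(-1332) = (4*sqrt(2))*(-1/2312) + 90*(-1/1332) = -sqrt(2)/578 - 5/74 = -5/74 - sqrt(2)/578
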